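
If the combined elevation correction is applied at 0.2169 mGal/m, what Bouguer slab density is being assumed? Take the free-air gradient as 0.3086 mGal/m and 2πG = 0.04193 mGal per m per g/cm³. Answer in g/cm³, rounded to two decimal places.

2.19

0.2169 = 0.3086 − 0.04193 × ρ
ρ = (0.3086 − 0.2169) / 0.04193 = 2.19 g/cm³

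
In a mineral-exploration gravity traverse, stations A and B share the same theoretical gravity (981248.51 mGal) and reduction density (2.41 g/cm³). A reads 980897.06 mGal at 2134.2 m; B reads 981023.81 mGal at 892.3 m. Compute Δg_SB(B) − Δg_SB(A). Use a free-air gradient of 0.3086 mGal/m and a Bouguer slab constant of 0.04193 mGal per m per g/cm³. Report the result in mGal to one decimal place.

Δg_SB(A) = 980897.06 − 981248.51 + 0.3086×2134.2 − 0.04193×2.41×2134.2 = 91.50 mGal
Δg_SB(B) = 981023.81 − 981248.51 + 0.3086×892.3 − 0.04193×2.41×892.3 = -39.50 mGal
Difference = -39.50 − (91.50) = -131.00 mGal

-131.0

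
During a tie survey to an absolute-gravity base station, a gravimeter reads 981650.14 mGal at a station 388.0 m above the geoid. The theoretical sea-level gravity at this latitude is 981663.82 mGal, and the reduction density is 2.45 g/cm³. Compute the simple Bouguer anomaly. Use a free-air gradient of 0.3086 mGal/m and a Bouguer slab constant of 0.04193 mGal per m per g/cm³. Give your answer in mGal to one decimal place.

66.2

Free-air correction = 0.3086 × 388.0 = 119.74 mGal
Free-air anomaly = 981650.14 − 981663.82 + (119.74) = 106.06 mGal
Bouguer slab correction = 0.04193 × 2.45 × 388.0 = 39.86 mGal
Simple Bouguer anomaly = 106.06 − (39.86) = 66.20 mGal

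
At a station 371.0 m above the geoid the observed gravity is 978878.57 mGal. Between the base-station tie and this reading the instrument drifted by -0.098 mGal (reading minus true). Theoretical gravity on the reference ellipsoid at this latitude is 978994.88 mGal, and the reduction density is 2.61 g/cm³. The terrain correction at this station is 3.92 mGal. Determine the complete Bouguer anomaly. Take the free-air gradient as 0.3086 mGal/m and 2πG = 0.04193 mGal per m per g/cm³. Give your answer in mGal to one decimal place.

Drift-corrected reading = 978878.57 − (-0.098) = 978878.668 mGal
Free-air correction = 0.3086 × 371.0 = 114.49 mGal
Free-air anomaly = 978878.668 − 978994.88 + (114.49) = -1.722 mGal
Bouguer slab correction = 0.04193 × 2.61 × 371.0 = 40.60 mGal
Simple Bouguer anomaly = -1.722 − (40.60) = -42.322 mGal
Complete Bouguer anomaly = -42.322 + 3.92 = -38.402 mGal

-38.4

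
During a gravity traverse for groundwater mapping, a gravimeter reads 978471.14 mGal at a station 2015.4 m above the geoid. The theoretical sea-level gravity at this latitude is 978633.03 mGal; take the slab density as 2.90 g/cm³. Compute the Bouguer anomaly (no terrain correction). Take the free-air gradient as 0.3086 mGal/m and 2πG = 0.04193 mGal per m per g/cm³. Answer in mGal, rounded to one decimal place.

215.0

Free-air correction = 0.3086 × 2015.4 = 621.95 mGal
Free-air anomaly = 978471.14 − 978633.03 + (621.95) = 460.06 mGal
Bouguer slab correction = 0.04193 × 2.90 × 2015.4 = 245.07 mGal
Simple Bouguer anomaly = 460.06 − (245.07) = 214.99 mGal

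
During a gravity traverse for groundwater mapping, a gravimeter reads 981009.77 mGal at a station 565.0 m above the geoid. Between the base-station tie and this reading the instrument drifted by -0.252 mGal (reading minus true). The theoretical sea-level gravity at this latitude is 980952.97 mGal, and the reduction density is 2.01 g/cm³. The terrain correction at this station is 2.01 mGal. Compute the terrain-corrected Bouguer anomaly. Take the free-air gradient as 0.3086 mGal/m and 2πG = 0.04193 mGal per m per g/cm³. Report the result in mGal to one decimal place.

Drift-corrected reading = 981009.77 − (-0.252) = 981010.022 mGal
Free-air correction = 0.3086 × 565.0 = 174.36 mGal
Free-air anomaly = 981010.022 − 980952.97 + (174.36) = 231.412 mGal
Bouguer slab correction = 0.04193 × 2.01 × 565.0 = 47.62 mGal
Simple Bouguer anomaly = 231.412 − (47.62) = 183.792 mGal
Complete Bouguer anomaly = 183.792 + 2.01 = 185.802 mGal

185.8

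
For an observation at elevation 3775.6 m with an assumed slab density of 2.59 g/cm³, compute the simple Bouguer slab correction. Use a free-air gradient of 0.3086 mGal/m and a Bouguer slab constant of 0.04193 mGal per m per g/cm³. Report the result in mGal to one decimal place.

Bouguer slab correction = 0.04193 × 2.59 × 3775.6 = 410.0 mGal

410.0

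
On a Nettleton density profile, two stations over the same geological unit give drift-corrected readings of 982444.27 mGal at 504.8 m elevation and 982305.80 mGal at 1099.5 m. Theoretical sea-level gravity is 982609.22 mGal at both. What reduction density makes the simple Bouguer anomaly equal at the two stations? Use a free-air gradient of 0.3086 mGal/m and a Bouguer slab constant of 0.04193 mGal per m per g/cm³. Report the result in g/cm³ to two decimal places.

Δg_obs = 982305.80 − 982444.27 = -138.47 mGal over Δh = 1099.5 − 504.8 = 594.7 m
Equal Bouguer anomalies ⇒ Δg_obs + (0.3086 − 0.04193ρ)·Δh = 0
0.3086 − 0.04193ρ = −Δg_obs/Δh = 0.23284
ρ = (0.3086 − 0.23284) / 0.04193 = 1.81 g/cm³

1.81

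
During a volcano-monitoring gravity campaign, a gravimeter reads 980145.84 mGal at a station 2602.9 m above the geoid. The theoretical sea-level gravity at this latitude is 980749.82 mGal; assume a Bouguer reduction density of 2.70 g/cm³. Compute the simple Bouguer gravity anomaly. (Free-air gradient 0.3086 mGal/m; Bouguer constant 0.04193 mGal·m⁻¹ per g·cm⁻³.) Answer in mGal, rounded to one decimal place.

-95.4

Free-air correction = 0.3086 × 2602.9 = 803.25 mGal
Free-air anomaly = 980145.84 − 980749.82 + (803.25) = 199.27 mGal
Bouguer slab correction = 0.04193 × 2.70 × 2602.9 = 294.68 mGal
Simple Bouguer anomaly = 199.27 − (294.68) = -95.41 mGal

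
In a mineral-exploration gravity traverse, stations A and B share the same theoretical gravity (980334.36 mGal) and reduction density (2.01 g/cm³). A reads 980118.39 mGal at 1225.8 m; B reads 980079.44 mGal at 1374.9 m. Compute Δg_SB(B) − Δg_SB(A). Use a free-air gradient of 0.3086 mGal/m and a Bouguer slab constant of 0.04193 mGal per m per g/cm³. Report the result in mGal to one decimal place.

Δg_SB(A) = 980118.39 − 980334.36 + 0.3086×1225.8 − 0.04193×2.01×1225.8 = 59.00 mGal
Δg_SB(B) = 980079.44 − 980334.36 + 0.3086×1374.9 − 0.04193×2.01×1374.9 = 53.50 mGal
Difference = 53.50 − (59.00) = -5.50 mGal

-5.5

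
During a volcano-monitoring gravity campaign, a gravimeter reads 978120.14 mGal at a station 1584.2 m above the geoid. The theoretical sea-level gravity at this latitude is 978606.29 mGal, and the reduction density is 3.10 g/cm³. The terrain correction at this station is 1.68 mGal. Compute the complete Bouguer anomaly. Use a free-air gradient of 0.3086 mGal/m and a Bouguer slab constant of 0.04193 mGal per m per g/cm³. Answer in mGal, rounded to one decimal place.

Free-air correction = 0.3086 × 1584.2 = 488.88 mGal
Free-air anomaly = 978120.14 − 978606.29 + (488.88) = 2.73 mGal
Bouguer slab correction = 0.04193 × 3.10 × 1584.2 = 205.92 mGal
Simple Bouguer anomaly = 2.73 − (205.92) = -203.19 mGal
Complete Bouguer anomaly = -203.19 + 1.68 = -201.51 mGal

-201.5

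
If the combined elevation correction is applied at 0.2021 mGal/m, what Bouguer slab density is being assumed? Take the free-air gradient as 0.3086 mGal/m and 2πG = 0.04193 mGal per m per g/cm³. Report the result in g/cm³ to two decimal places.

0.2021 = 0.3086 − 0.04193 × ρ
ρ = (0.3086 − 0.2021) / 0.04193 = 2.54 g/cm³

2.54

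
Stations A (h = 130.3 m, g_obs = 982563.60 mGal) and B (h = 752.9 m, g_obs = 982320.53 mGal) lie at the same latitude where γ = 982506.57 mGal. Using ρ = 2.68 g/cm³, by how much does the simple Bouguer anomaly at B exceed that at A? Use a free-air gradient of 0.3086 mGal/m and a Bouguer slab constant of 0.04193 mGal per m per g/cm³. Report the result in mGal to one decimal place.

-120.9

Δg_SB(A) = 982563.60 − 982506.57 + 0.3086×130.3 − 0.04193×2.68×130.3 = 82.60 mGal
Δg_SB(B) = 982320.53 − 982506.57 + 0.3086×752.9 − 0.04193×2.68×752.9 = -38.30 mGal
Difference = -38.30 − (82.60) = -120.90 mGal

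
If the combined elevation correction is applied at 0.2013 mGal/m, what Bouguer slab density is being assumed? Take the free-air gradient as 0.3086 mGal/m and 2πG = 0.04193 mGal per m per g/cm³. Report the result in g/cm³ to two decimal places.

2.56

0.2013 = 0.3086 − 0.04193 × ρ
ρ = (0.3086 − 0.2013) / 0.04193 = 2.56 g/cm³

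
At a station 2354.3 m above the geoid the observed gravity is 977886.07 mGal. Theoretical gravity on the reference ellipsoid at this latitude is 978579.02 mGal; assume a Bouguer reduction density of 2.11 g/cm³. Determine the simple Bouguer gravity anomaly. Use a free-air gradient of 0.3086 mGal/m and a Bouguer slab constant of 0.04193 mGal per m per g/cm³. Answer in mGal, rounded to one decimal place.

Free-air correction = 0.3086 × 2354.3 = 726.54 mGal
Free-air anomaly = 977886.07 − 978579.02 + (726.54) = 33.59 mGal
Bouguer slab correction = 0.04193 × 2.11 × 2354.3 = 208.29 mGal
Simple Bouguer anomaly = 33.59 − (208.29) = -174.70 mGal

-174.7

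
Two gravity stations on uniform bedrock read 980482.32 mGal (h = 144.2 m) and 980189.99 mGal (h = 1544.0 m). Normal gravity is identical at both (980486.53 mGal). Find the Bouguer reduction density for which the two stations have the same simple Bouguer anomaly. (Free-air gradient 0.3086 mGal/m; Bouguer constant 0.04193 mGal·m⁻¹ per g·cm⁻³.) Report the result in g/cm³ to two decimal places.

Δg_obs = 980189.99 − 980482.32 = -292.33 mGal over Δh = 1544.0 − 144.2 = 1399.8 m
Equal Bouguer anomalies ⇒ Δg_obs + (0.3086 − 0.04193ρ)·Δh = 0
0.3086 − 0.04193ρ = −Δg_obs/Δh = 0.20884
ρ = (0.3086 − 0.20884) / 0.04193 = 2.38 g/cm³

2.38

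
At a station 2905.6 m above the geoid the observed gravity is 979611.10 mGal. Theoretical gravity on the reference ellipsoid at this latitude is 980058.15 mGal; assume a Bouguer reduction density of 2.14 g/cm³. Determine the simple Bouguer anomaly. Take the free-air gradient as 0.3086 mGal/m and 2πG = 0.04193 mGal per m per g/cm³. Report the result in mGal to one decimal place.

188.9

Free-air correction = 0.3086 × 2905.6 = 896.67 mGal
Free-air anomaly = 979611.10 − 980058.15 + (896.67) = 449.62 mGal
Bouguer slab correction = 0.04193 × 2.14 × 2905.6 = 260.72 mGal
Simple Bouguer anomaly = 449.62 − (260.72) = 188.90 mGal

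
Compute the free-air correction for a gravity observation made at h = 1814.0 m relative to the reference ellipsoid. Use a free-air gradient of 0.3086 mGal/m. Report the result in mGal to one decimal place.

Free-air correction = 0.3086 × 1814.0 = 559.8 mGal

559.8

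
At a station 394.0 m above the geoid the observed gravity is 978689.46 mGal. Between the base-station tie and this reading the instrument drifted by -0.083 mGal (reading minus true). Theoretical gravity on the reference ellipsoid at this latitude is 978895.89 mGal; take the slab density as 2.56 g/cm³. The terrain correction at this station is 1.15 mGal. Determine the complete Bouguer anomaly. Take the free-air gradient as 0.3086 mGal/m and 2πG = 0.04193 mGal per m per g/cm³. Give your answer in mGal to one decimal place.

-125.9

Drift-corrected reading = 978689.46 − (-0.083) = 978689.543 mGal
Free-air correction = 0.3086 × 394.0 = 121.59 mGal
Free-air anomaly = 978689.543 − 978895.89 + (121.59) = -84.757 mGal
Bouguer slab correction = 0.04193 × 2.56 × 394.0 = 42.29 mGal
Simple Bouguer anomaly = -84.757 − (42.29) = -127.047 mGal
Complete Bouguer anomaly = -127.047 + 1.15 = -125.897 mGal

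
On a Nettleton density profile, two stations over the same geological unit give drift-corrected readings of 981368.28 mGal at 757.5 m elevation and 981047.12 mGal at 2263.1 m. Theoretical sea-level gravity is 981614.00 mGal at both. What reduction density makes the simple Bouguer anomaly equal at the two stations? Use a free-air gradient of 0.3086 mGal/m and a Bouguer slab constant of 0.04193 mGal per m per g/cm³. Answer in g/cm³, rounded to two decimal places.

Δg_obs = 981047.12 − 981368.28 = -321.16 mGal over Δh = 2263.1 − 757.5 = 1505.6 m
Equal Bouguer anomalies ⇒ Δg_obs + (0.3086 − 0.04193ρ)·Δh = 0
0.3086 − 0.04193ρ = −Δg_obs/Δh = 0.21331
ρ = (0.3086 − 0.21331) / 0.04193 = 2.27 g/cm³

2.27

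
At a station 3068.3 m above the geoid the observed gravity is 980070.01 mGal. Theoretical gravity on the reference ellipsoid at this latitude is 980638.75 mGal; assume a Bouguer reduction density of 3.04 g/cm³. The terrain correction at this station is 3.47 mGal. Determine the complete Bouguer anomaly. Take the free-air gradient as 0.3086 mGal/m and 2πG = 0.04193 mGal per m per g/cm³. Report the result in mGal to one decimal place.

Free-air correction = 0.3086 × 3068.3 = 946.88 mGal
Free-air anomaly = 980070.01 − 980638.75 + (946.88) = 378.14 mGal
Bouguer slab correction = 0.04193 × 3.04 × 3068.3 = 391.11 mGal
Simple Bouguer anomaly = 378.14 − (391.11) = -12.97 mGal
Complete Bouguer anomaly = -12.97 + 3.47 = -9.50 mGal

-9.5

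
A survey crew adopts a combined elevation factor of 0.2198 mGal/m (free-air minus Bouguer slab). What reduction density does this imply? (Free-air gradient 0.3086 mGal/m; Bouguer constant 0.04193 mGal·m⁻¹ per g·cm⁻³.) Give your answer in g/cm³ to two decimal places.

2.12

0.2198 = 0.3086 − 0.04193 × ρ
ρ = (0.3086 − 0.2198) / 0.04193 = 2.12 g/cm³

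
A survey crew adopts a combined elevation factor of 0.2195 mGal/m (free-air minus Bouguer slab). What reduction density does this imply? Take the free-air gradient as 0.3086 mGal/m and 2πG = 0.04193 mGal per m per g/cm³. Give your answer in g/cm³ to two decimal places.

0.2195 = 0.3086 − 0.04193 × ρ
ρ = (0.3086 − 0.2195) / 0.04193 = 2.12 g/cm³

2.12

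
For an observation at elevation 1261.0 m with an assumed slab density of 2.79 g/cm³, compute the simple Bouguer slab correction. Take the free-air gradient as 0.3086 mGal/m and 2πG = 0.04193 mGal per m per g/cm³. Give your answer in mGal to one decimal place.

147.5

Bouguer slab correction = 0.04193 × 2.79 × 1261.0 = 147.5 mGal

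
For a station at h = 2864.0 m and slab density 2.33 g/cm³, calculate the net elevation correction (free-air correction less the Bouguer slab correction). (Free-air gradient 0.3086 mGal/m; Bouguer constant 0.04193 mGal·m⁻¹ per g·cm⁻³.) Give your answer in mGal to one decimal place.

Combined gradient = 0.3086 − 0.04193 × 2.33 = 0.2109031 mGal/m
Combined elevation correction = 0.2109031 × 2864.0 = 604.0 mGal

604.0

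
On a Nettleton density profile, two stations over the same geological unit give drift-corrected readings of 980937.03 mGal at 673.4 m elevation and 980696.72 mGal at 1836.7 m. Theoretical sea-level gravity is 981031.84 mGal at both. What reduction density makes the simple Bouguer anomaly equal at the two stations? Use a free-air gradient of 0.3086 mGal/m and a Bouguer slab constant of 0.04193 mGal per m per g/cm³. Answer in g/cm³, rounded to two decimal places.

Δg_obs = 980696.72 − 980937.03 = -240.31 mGal over Δh = 1836.7 − 673.4 = 1163.3 m
Equal Bouguer anomalies ⇒ Δg_obs + (0.3086 − 0.04193ρ)·Δh = 0
0.3086 − 0.04193ρ = −Δg_obs/Δh = 0.20658
ρ = (0.3086 − 0.20658) / 0.04193 = 2.43 g/cm³

2.43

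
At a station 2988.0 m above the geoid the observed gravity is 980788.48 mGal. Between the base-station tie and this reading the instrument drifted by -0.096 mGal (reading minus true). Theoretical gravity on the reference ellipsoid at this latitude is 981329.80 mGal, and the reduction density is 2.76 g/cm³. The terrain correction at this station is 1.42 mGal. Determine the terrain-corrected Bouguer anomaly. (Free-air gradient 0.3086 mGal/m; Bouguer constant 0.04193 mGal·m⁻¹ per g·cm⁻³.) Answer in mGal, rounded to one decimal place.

Drift-corrected reading = 980788.48 − (-0.096) = 980788.576 mGal
Free-air correction = 0.3086 × 2988.0 = 922.10 mGal
Free-air anomaly = 980788.576 − 981329.80 + (922.10) = 380.876 mGal
Bouguer slab correction = 0.04193 × 2.76 × 2988.0 = 345.79 mGal
Simple Bouguer anomaly = 380.876 − (345.79) = 35.086 mGal
Complete Bouguer anomaly = 35.086 + 1.42 = 36.506 mGal

36.5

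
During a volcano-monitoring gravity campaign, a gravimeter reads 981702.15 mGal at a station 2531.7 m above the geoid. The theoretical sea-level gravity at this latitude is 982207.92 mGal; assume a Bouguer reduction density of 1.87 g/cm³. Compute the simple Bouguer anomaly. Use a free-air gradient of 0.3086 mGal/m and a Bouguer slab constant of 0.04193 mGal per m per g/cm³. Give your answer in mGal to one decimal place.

77.0

Free-air correction = 0.3086 × 2531.7 = 781.28 mGal
Free-air anomaly = 981702.15 − 982207.92 + (781.28) = 275.51 mGal
Bouguer slab correction = 0.04193 × 1.87 × 2531.7 = 198.51 mGal
Simple Bouguer anomaly = 275.51 − (198.51) = 77.00 mGal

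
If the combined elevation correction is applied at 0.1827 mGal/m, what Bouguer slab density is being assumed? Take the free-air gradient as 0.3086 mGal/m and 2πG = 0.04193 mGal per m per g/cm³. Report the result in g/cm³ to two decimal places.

3.00

0.1827 = 0.3086 − 0.04193 × ρ
ρ = (0.3086 − 0.1827) / 0.04193 = 3.00 g/cm³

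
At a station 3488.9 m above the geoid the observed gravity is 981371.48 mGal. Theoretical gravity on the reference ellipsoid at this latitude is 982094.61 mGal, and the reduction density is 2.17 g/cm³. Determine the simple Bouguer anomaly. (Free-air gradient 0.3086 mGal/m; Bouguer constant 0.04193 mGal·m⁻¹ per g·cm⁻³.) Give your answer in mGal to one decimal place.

36.1

Free-air correction = 0.3086 × 3488.9 = 1076.67 mGal
Free-air anomaly = 981371.48 − 982094.61 + (1076.67) = 353.54 mGal
Bouguer slab correction = 0.04193 × 2.17 × 3488.9 = 317.45 mGal
Simple Bouguer anomaly = 353.54 − (317.45) = 36.09 mGal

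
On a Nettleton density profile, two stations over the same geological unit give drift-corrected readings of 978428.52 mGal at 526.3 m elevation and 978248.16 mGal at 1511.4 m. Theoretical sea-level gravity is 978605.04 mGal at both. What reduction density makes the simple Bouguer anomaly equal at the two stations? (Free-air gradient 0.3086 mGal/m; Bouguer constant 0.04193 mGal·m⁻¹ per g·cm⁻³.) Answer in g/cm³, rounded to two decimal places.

2.99

Δg_obs = 978248.16 − 978428.52 = -180.36 mGal over Δh = 1511.4 − 526.3 = 985.1 m
Equal Bouguer anomalies ⇒ Δg_obs + (0.3086 − 0.04193ρ)·Δh = 0
0.3086 − 0.04193ρ = −Δg_obs/Δh = 0.18309
ρ = (0.3086 − 0.18309) / 0.04193 = 2.99 g/cm³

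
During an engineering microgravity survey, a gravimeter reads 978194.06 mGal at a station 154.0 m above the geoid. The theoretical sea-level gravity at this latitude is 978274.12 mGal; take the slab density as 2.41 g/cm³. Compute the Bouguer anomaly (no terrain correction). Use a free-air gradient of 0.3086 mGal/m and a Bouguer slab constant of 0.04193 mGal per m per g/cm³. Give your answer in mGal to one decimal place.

-48.1

Free-air correction = 0.3086 × 154.0 = 47.52 mGal
Free-air anomaly = 978194.06 − 978274.12 + (47.52) = -32.54 mGal
Bouguer slab correction = 0.04193 × 2.41 × 154.0 = 15.56 mGal
Simple Bouguer anomaly = -32.54 − (15.56) = -48.10 mGal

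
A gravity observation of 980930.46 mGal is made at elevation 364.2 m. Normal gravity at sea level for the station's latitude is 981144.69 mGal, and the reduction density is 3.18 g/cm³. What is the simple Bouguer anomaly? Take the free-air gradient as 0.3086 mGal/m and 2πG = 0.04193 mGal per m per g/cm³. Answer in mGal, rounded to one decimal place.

-150.4

Free-air correction = 0.3086 × 364.2 = 112.39 mGal
Free-air anomaly = 980930.46 − 981144.69 + (112.39) = -101.84 mGal
Bouguer slab correction = 0.04193 × 3.18 × 364.2 = 48.56 mGal
Simple Bouguer anomaly = -101.84 − (48.56) = -150.40 mGal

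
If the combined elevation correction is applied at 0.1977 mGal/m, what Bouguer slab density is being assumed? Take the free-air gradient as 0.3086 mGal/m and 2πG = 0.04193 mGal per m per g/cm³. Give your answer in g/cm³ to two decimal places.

2.64

0.1977 = 0.3086 − 0.04193 × ρ
ρ = (0.3086 − 0.1977) / 0.04193 = 2.64 g/cm³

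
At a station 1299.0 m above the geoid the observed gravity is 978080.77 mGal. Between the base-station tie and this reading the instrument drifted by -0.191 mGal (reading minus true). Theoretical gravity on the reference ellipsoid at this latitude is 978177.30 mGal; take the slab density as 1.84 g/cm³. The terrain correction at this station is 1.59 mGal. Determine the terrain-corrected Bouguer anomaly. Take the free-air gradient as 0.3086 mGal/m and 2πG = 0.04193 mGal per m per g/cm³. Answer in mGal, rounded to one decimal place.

205.9

Drift-corrected reading = 978080.77 − (-0.191) = 978080.961 mGal
Free-air correction = 0.3086 × 1299.0 = 400.87 mGal
Free-air anomaly = 978080.961 − 978177.30 + (400.87) = 304.531 mGal
Bouguer slab correction = 0.04193 × 1.84 × 1299.0 = 100.22 mGal
Simple Bouguer anomaly = 304.531 − (100.22) = 204.311 mGal
Complete Bouguer anomaly = 204.311 + 1.59 = 205.901 mGal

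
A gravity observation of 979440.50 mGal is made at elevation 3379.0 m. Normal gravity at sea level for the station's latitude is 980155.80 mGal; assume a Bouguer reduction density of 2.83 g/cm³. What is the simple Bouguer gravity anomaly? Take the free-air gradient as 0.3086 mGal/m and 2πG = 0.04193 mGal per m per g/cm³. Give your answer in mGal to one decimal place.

Free-air correction = 0.3086 × 3379.0 = 1042.76 mGal
Free-air anomaly = 979440.50 − 980155.80 + (1042.76) = 327.46 mGal
Bouguer slab correction = 0.04193 × 2.83 × 3379.0 = 400.96 mGal
Simple Bouguer anomaly = 327.46 − (400.96) = -73.50 mGal

-73.5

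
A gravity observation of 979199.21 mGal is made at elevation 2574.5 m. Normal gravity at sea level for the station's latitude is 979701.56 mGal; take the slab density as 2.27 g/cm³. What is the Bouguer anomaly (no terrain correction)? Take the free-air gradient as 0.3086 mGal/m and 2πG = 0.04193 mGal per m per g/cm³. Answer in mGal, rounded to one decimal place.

Free-air correction = 0.3086 × 2574.5 = 794.49 mGal
Free-air anomaly = 979199.21 − 979701.56 + (794.49) = 292.14 mGal
Bouguer slab correction = 0.04193 × 2.27 × 2574.5 = 245.04 mGal
Simple Bouguer anomaly = 292.14 − (245.04) = 47.10 mGal

47.1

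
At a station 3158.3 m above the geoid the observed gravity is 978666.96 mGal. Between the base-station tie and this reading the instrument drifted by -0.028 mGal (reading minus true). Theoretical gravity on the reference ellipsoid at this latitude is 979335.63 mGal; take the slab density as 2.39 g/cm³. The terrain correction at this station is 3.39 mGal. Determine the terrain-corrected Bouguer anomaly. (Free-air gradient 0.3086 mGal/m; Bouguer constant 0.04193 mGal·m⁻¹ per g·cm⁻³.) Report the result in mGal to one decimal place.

-7.1

Drift-corrected reading = 978666.96 − (-0.028) = 978666.988 mGal
Free-air correction = 0.3086 × 3158.3 = 974.65 mGal
Free-air anomaly = 978666.988 − 979335.63 + (974.65) = 306.008 mGal
Bouguer slab correction = 0.04193 × 2.39 × 3158.3 = 316.50 mGal
Simple Bouguer anomaly = 306.008 − (316.50) = -10.492 mGal
Complete Bouguer anomaly = -10.492 + 3.39 = -7.102 mGal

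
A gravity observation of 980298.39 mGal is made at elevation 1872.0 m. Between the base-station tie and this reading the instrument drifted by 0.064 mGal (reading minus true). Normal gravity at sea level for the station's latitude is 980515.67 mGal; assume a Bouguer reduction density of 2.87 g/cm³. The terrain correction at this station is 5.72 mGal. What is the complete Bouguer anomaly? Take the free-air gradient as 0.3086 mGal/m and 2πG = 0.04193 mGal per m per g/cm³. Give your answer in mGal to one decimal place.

140.8

Drift-corrected reading = 980298.39 − (0.064) = 980298.326 mGal
Free-air correction = 0.3086 × 1872.0 = 577.70 mGal
Free-air anomaly = 980298.326 − 980515.67 + (577.70) = 360.356 mGal
Bouguer slab correction = 0.04193 × 2.87 × 1872.0 = 225.27 mGal
Simple Bouguer anomaly = 360.356 − (225.27) = 135.086 mGal
Complete Bouguer anomaly = 135.086 + 5.72 = 140.806 mGal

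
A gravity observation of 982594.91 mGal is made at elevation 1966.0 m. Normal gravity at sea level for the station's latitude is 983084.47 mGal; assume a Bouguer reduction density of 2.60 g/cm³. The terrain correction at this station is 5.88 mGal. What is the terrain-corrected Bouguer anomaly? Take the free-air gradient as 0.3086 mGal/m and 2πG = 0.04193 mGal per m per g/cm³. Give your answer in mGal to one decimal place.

-91.3

Free-air correction = 0.3086 × 1966.0 = 606.71 mGal
Free-air anomaly = 982594.91 − 983084.47 + (606.71) = 117.15 mGal
Bouguer slab correction = 0.04193 × 2.60 × 1966.0 = 214.33 mGal
Simple Bouguer anomaly = 117.15 − (214.33) = -97.18 mGal
Complete Bouguer anomaly = -97.18 + 5.88 = -91.30 mGal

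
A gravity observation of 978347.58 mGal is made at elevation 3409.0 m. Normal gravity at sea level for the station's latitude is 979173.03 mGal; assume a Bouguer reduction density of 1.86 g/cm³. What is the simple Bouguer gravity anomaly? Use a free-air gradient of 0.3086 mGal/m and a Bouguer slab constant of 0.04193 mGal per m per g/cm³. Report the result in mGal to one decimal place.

Free-air correction = 0.3086 × 3409.0 = 1052.02 mGal
Free-air anomaly = 978347.58 − 979173.03 + (1052.02) = 226.57 mGal
Bouguer slab correction = 0.04193 × 1.86 × 3409.0 = 265.87 mGal
Simple Bouguer anomaly = 226.57 − (265.87) = -39.30 mGal

-39.3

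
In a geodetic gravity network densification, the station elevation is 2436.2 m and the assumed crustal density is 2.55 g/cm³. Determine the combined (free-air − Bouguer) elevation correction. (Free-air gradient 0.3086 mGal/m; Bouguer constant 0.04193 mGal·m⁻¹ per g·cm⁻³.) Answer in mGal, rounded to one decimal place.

491.3

Combined gradient = 0.3086 − 0.04193 × 2.55 = 0.2016785 mGal/m
Combined elevation correction = 0.2016785 × 2436.2 = 491.3 mGal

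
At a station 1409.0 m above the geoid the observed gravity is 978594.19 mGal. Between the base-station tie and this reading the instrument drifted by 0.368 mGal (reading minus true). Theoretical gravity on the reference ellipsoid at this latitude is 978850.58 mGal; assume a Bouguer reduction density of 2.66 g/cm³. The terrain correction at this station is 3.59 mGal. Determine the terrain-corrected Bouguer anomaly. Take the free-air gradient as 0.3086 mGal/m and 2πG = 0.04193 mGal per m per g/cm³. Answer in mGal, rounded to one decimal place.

Drift-corrected reading = 978594.19 − (0.368) = 978593.822 mGal
Free-air correction = 0.3086 × 1409.0 = 434.82 mGal
Free-air anomaly = 978593.822 − 978850.58 + (434.82) = 178.062 mGal
Bouguer slab correction = 0.04193 × 2.66 × 1409.0 = 157.15 mGal
Simple Bouguer anomaly = 178.062 − (157.15) = 20.912 mGal
Complete Bouguer anomaly = 20.912 + 3.59 = 24.502 mGal

24.5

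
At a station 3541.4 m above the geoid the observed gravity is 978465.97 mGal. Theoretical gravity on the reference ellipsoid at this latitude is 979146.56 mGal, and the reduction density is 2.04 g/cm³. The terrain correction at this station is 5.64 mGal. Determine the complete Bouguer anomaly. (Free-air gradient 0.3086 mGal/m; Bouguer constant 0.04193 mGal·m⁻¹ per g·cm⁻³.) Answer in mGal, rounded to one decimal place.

Free-air correction = 0.3086 × 3541.4 = 1092.88 mGal
Free-air anomaly = 978465.97 − 979146.56 + (1092.88) = 412.29 mGal
Bouguer slab correction = 0.04193 × 2.04 × 3541.4 = 302.92 mGal
Simple Bouguer anomaly = 412.29 − (302.92) = 109.37 mGal
Complete Bouguer anomaly = 109.37 + 5.64 = 115.01 mGal

115.0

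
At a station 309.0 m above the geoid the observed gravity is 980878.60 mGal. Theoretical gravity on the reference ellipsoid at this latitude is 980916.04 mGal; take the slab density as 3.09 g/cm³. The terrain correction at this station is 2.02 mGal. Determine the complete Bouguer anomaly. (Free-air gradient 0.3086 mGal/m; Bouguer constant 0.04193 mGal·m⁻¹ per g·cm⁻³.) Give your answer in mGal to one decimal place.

Free-air correction = 0.3086 × 309.0 = 95.36 mGal
Free-air anomaly = 980878.60 − 980916.04 + (95.36) = 57.92 mGal
Bouguer slab correction = 0.04193 × 3.09 × 309.0 = 40.04 mGal
Simple Bouguer anomaly = 57.92 − (40.04) = 17.88 mGal
Complete Bouguer anomaly = 17.88 + 2.02 = 19.90 mGal

19.9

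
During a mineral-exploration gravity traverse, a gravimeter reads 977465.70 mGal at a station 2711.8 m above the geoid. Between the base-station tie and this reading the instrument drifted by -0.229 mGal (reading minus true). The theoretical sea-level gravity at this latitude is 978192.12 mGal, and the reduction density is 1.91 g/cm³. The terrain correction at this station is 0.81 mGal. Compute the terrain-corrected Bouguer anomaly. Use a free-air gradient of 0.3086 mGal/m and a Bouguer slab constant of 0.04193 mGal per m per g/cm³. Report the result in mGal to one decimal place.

Drift-corrected reading = 977465.70 − (-0.229) = 977465.929 mGal
Free-air correction = 0.3086 × 2711.8 = 836.86 mGal
Free-air anomaly = 977465.929 − 978192.12 + (836.86) = 110.669 mGal
Bouguer slab correction = 0.04193 × 1.91 × 2711.8 = 217.18 mGal
Simple Bouguer anomaly = 110.669 − (217.18) = -106.511 mGal
Complete Bouguer anomaly = -106.511 + 0.81 = -105.701 mGal

-105.7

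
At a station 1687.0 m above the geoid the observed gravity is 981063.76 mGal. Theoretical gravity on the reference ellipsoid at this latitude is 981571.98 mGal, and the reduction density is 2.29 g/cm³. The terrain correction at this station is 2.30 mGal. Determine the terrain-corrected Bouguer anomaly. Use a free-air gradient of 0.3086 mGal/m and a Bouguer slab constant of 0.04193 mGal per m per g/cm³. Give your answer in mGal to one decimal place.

Free-air correction = 0.3086 × 1687.0 = 520.61 mGal
Free-air anomaly = 981063.76 − 981571.98 + (520.61) = 12.39 mGal
Bouguer slab correction = 0.04193 × 2.29 × 1687.0 = 161.99 mGal
Simple Bouguer anomaly = 12.39 − (161.99) = -149.60 mGal
Complete Bouguer anomaly = -149.60 + 2.30 = -147.30 mGal

-147.3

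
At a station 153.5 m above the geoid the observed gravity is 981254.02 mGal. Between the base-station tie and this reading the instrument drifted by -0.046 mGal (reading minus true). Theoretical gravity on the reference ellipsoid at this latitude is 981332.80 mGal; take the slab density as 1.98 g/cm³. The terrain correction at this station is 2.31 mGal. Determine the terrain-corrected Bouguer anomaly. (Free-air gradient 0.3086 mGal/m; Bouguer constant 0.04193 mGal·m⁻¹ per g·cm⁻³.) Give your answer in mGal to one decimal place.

-41.8

Drift-corrected reading = 981254.02 − (-0.046) = 981254.066 mGal
Free-air correction = 0.3086 × 153.5 = 47.37 mGal
Free-air anomaly = 981254.066 − 981332.80 + (47.37) = -31.364 mGal
Bouguer slab correction = 0.04193 × 1.98 × 153.5 = 12.74 mGal
Simple Bouguer anomaly = -31.364 − (12.74) = -44.104 mGal
Complete Bouguer anomaly = -44.104 + 2.31 = -41.794 mGal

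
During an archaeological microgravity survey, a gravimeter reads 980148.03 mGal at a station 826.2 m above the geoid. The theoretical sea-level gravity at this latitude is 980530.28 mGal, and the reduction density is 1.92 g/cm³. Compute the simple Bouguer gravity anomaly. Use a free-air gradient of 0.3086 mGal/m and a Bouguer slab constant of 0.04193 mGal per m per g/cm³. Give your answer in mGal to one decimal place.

-193.8

Free-air correction = 0.3086 × 826.2 = 254.97 mGal
Free-air anomaly = 980148.03 − 980530.28 + (254.97) = -127.28 mGal
Bouguer slab correction = 0.04193 × 1.92 × 826.2 = 66.51 mGal
Simple Bouguer anomaly = -127.28 − (66.51) = -193.79 mGal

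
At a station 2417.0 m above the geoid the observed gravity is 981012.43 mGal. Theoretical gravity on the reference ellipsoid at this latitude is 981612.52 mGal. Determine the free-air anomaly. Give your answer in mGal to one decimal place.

Free-air correction = 0.3086 × 2417.0 = 745.89 mGal
Free-air anomaly = 981012.43 − 981612.52 + (745.89) = 145.80 mGal

145.8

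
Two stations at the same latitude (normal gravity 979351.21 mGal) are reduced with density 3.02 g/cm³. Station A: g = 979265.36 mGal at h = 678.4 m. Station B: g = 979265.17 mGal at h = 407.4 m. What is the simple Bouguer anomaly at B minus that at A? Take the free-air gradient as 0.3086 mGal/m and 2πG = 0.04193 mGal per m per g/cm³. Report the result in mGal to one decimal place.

Δg_SB(A) = 979265.36 − 979351.21 + 0.3086×678.4 − 0.04193×3.02×678.4 = 37.60 mGal
Δg_SB(B) = 979265.17 − 979351.21 + 0.3086×407.4 − 0.04193×3.02×407.4 = -11.90 mGal
Difference = -11.90 − (37.60) = -49.50 mGal

-49.5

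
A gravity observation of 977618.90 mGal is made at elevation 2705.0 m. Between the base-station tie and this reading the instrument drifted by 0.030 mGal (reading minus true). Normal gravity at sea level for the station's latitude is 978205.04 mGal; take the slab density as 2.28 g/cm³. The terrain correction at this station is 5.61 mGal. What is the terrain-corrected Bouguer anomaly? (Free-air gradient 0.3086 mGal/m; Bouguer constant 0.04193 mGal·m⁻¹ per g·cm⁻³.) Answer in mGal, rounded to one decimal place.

-4.4

Drift-corrected reading = 977618.90 − (0.030) = 977618.870 mGal
Free-air correction = 0.3086 × 2705.0 = 834.76 mGal
Free-air anomaly = 977618.870 − 978205.04 + (834.76) = 248.590 mGal
Bouguer slab correction = 0.04193 × 2.28 × 2705.0 = 258.60 mGal
Simple Bouguer anomaly = 248.590 − (258.60) = -10.010 mGal
Complete Bouguer anomaly = -10.010 + 5.61 = -4.400 mGal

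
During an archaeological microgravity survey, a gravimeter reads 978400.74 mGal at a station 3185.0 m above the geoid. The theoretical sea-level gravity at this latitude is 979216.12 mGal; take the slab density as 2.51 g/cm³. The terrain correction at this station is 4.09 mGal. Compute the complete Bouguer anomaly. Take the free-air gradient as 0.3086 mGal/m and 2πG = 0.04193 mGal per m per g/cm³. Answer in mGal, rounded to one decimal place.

-163.6

Free-air correction = 0.3086 × 3185.0 = 982.89 mGal
Free-air anomaly = 978400.74 − 979216.12 + (982.89) = 167.51 mGal
Bouguer slab correction = 0.04193 × 2.51 × 3185.0 = 335.20 mGal
Simple Bouguer anomaly = 167.51 − (335.20) = -167.69 mGal
Complete Bouguer anomaly = -167.69 + 4.09 = -163.60 mGal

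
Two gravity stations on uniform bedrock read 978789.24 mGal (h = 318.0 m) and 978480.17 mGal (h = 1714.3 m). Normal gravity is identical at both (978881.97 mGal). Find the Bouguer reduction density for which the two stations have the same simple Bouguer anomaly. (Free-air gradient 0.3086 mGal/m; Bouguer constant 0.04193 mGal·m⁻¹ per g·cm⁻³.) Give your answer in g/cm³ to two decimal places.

2.08

Δg_obs = 978480.17 − 978789.24 = -309.07 mGal over Δh = 1714.3 − 318.0 = 1396.3 m
Equal Bouguer anomalies ⇒ Δg_obs + (0.3086 − 0.04193ρ)·Δh = 0
0.3086 − 0.04193ρ = −Δg_obs/Δh = 0.22135
ρ = (0.3086 − 0.22135) / 0.04193 = 2.08 g/cm³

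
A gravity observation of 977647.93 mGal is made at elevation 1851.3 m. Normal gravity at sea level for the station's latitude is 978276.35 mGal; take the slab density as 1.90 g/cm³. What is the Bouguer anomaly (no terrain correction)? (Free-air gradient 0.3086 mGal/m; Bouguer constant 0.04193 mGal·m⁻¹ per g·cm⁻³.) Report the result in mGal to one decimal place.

-204.6

Free-air correction = 0.3086 × 1851.3 = 571.31 mGal
Free-air anomaly = 977647.93 − 978276.35 + (571.31) = -57.11 mGal
Bouguer slab correction = 0.04193 × 1.90 × 1851.3 = 147.49 mGal
Simple Bouguer anomaly = -57.11 − (147.49) = -204.60 mGal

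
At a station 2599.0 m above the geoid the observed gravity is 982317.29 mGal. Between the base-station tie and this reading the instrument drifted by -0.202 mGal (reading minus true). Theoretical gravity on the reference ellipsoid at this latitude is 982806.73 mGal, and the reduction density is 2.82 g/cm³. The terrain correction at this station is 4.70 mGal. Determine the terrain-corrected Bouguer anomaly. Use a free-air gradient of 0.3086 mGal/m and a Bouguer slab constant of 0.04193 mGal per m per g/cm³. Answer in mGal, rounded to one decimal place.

10.2

Drift-corrected reading = 982317.29 − (-0.202) = 982317.492 mGal
Free-air correction = 0.3086 × 2599.0 = 802.05 mGal
Free-air anomaly = 982317.492 − 982806.73 + (802.05) = 312.812 mGal
Bouguer slab correction = 0.04193 × 2.82 × 2599.0 = 307.31 mGal
Simple Bouguer anomaly = 312.812 − (307.31) = 5.502 mGal
Complete Bouguer anomaly = 5.502 + 4.70 = 10.202 mGal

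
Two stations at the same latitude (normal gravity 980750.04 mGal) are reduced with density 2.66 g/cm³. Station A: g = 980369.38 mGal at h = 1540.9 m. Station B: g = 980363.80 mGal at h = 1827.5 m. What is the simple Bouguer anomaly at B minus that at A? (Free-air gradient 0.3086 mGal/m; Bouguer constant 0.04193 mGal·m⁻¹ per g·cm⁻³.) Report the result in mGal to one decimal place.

50.9

Δg_SB(A) = 980369.38 − 980750.04 + 0.3086×1540.9 − 0.04193×2.66×1540.9 = -77.00 mGal
Δg_SB(B) = 980363.80 − 980750.04 + 0.3086×1827.5 − 0.04193×2.66×1827.5 = -26.10 mGal
Difference = -26.10 − (-77.00) = 50.90 mGal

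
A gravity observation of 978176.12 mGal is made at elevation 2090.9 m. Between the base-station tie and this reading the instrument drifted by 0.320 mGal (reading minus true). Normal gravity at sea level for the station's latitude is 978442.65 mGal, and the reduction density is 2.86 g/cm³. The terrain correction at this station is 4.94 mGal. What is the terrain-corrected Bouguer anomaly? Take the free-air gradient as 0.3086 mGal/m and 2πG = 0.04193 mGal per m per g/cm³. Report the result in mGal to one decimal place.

132.6

Drift-corrected reading = 978176.12 − (0.320) = 978175.800 mGal
Free-air correction = 0.3086 × 2090.9 = 645.25 mGal
Free-air anomaly = 978175.800 − 978442.65 + (645.25) = 378.400 mGal
Bouguer slab correction = 0.04193 × 2.86 × 2090.9 = 250.74 mGal
Simple Bouguer anomaly = 378.400 − (250.74) = 127.660 mGal
Complete Bouguer anomaly = 127.660 + 4.94 = 132.600 mGal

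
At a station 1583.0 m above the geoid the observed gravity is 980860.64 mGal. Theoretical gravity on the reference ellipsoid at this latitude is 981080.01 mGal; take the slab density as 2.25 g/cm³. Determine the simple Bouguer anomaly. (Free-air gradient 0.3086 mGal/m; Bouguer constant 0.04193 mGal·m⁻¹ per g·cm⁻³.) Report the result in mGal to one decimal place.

Free-air correction = 0.3086 × 1583.0 = 488.51 mGal
Free-air anomaly = 980860.64 − 981080.01 + (488.51) = 269.14 mGal
Bouguer slab correction = 0.04193 × 2.25 × 1583.0 = 149.34 mGal
Simple Bouguer anomaly = 269.14 − (149.34) = 119.80 mGal

119.8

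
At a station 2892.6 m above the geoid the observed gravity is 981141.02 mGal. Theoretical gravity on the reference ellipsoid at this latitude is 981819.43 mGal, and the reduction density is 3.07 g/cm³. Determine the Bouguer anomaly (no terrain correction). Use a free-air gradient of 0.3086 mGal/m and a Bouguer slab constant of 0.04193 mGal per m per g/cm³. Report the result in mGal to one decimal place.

Free-air correction = 0.3086 × 2892.6 = 892.66 mGal
Free-air anomaly = 981141.02 − 981819.43 + (892.66) = 214.25 mGal
Bouguer slab correction = 0.04193 × 3.07 × 2892.6 = 372.35 mGal
Simple Bouguer anomaly = 214.25 − (372.35) = -158.10 mGal

-158.1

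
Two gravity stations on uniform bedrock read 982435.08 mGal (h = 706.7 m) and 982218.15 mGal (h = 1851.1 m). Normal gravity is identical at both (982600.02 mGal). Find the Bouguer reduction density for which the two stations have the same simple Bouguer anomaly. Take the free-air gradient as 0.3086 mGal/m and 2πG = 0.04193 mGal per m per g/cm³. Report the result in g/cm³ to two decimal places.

2.84

Δg_obs = 982218.15 − 982435.08 = -216.93 mGal over Δh = 1851.1 − 706.7 = 1144.4 m
Equal Bouguer anomalies ⇒ Δg_obs + (0.3086 − 0.04193ρ)·Δh = 0
0.3086 − 0.04193ρ = −Δg_obs/Δh = 0.18956
ρ = (0.3086 − 0.18956) / 0.04193 = 2.84 g/cm³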